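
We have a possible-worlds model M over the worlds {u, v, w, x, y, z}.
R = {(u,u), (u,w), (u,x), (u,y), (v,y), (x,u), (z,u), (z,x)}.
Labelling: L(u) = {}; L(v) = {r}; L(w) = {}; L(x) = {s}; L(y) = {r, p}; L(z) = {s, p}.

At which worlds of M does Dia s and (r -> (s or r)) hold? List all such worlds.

Recall that Dia ψ holds at a world iff ψ holds at some accessible world.
Let φ = Dia s and (r -> (s or r)). Evaluate φ at each world:
  u (successors {u, w, x, y}): φ is true.
  v (successors {y}): φ is false.
  w (successors ∅): φ is false.
  x (successors {u}): φ is false.
  y (successors ∅): φ is false.
  z (successors {u, x}): φ is true.
For instance, at z:
  At z: Dia s is true, r -> (s or r) is true, so Dia s and (r -> (s or r)) is true.
    At z: Dia s requires s at some successor in {u, x}.
      s holds at x, so Dia s is true at z.
Satisfying worlds: {u, z}

u, z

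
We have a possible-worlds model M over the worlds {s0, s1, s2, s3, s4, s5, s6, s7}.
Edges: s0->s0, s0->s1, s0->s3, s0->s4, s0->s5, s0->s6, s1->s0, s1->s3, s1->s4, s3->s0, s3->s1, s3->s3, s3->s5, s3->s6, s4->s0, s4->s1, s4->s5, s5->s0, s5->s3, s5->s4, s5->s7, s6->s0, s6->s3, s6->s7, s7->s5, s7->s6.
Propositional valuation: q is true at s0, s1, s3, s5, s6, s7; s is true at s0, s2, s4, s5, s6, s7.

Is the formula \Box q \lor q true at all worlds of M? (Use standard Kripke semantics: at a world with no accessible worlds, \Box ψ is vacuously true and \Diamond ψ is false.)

Recall that \Box ψ holds at a world iff ψ holds at every accessible world, and \Diamond ψ holds iff ψ holds at some accessible world.
Let φ = \Box q \lor q. Evaluate φ at each world:
  s0 (successors {s0, s1, s3, s4, s5, s6}): φ is true.
  s1 (successors {s0, s3, s4}): φ is true.
  s2 (successors ∅): φ is true.
  s3 (successors {s0, s1, s3, s5, s6}): φ is true.
  s4 (successors {s0, s1, s5}): φ is true.
  s5 (successors {s0, s3, s4, s7}): φ is true.
  s6 (successors {s0, s3, s7}): φ is true.
  s7 (successors {s5, s6}): φ is true.
For instance, at s6:
  At s6: \Box q is true, q is true, so \Box q \lor q is true.
    At s6: \Box q requires q at every successor {s0, s3, s7}.
      At s0: q is true.
      At s3: q is true.
      At s7: q is true.
    So \Box q is true at s6.

Yes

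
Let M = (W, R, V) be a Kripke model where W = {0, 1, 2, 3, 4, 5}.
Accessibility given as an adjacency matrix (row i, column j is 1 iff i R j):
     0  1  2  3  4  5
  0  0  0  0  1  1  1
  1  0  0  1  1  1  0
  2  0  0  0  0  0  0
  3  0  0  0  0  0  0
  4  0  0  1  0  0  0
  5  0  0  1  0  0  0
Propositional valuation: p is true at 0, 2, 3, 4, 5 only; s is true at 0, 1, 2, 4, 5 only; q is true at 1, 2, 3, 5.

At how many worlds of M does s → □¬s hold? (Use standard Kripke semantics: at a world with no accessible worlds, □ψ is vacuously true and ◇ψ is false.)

Recall that □ψ holds at a world iff ψ holds at every accessible world, and ◇ψ holds iff ψ holds at some accessible world.
Let φ = s → □¬s. Evaluate φ at each world:
  0 (successors {3, 4, 5}): φ is false.
  1 (successors {2, 3, 4}): φ is false.
  2 (successors ∅): φ is true.
  3 (successors ∅): φ is true.
  4 (successors {2}): φ is false.
  5 (successors {2}): φ is false.
For instance, at 4:
  At 4: s is true, □¬s is false, so s → □¬s is false.
    At 4: □¬s requires ¬s at every successor {2}.
      ¬s fails at 2, so □¬s is false at 4.
Satisfying worlds: {2, 3}

2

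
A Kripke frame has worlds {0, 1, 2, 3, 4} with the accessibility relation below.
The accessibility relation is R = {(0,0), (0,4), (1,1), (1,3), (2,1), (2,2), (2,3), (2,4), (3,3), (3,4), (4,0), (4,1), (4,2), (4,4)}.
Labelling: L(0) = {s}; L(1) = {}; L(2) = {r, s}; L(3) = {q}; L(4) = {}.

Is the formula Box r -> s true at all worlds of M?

Yes

Let φ = Box r -> s. Evaluate φ at each world:
  0 (successors {0, 4}): φ is true.
  1 (successors {1, 3}): φ is true.
  2 (successors {1, 2, 3, 4}): φ is true.
  3 (successors {3, 4}): φ is true.
  4 (successors {0, 1, 2, 4}): φ is true.
For instance, at 2:
  At 2: Box r is false, s is true, so Box r -> s is true.
    At 2: Box r requires r at every successor {1, 2, 3, 4}.
      r fails at 1, so Box r is false at 2.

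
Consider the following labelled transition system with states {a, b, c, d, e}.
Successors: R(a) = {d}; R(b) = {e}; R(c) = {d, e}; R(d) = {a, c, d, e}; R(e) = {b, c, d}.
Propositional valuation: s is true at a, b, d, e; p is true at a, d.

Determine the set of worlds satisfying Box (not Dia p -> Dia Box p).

Let φ = Box (not Dia p -> Dia Box p). Evaluate φ at each world:
  a (successors {d}): φ is true.
  b (successors {e}): φ is true.
  c (successors {d, e}): φ is true.
  d (successors {a, c, d, e}): φ is true.
  e (successors {b, c, d}): φ is false.
For instance, at b:
  At b: Box (not Dia p -> Dia Box p) requires not Dia p -> Dia Box p at every successor {e}.
      At e: not Dia p is false, Dia Box p is false, so not Dia p -> Dia Box p is true.
  So Box (not Dia p -> Dia Box p) is true at b.
Satisfying worlds: {a, b, c, d}

a, b, c, d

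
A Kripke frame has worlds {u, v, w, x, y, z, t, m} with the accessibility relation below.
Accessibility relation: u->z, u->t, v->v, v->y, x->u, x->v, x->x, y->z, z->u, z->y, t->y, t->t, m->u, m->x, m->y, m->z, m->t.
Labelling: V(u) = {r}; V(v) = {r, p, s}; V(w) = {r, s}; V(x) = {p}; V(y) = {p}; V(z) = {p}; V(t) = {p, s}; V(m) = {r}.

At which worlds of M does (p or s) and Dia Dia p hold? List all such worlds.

Let φ = (p or s) and Dia Dia p. Evaluate φ at each world:
  u (successors {z, t}): φ is false.
  v (successors {v, y}): φ is true.
  w (successors ∅): φ is false.
  x (successors {u, v, x}): φ is true.
  y (successors {z}): φ is true.
  z (successors {u, y}): φ is true.
  t (successors {y, t}): φ is true.
  m (successors {u, x, y, z, t}): φ is false.
For instance, at t:
  At t: p or s is true, Dia Dia p is true, so (p or s) and Dia Dia p is true.
    At t: Dia Dia p requires Dia p at some successor in {y, t}.
      Dia p holds at y, so Dia Dia p is true at t.
Satisfying worlds: {v, x, y, z, t}

v, x, y, z, t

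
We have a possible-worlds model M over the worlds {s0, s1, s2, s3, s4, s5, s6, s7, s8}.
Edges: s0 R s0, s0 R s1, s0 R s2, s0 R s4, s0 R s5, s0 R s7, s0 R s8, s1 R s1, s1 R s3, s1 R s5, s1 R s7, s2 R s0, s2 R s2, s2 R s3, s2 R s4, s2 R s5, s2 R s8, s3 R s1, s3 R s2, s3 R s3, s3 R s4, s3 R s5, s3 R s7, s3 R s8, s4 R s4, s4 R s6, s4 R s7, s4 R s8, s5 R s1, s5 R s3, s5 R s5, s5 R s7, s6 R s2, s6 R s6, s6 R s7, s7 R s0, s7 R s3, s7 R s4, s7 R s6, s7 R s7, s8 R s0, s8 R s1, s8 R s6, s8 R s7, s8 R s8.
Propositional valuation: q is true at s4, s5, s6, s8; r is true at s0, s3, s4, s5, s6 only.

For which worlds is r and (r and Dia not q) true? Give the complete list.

s0, s3, s4, s5, s6

Let φ = r and (r and Dia not q). Evaluate φ at each world:
  s0 (successors {s0, s1, s2, s4, s5, s7, s8}): φ is true.
  s1 (successors {s1, s3, s5, s7}): φ is false.
  s2 (successors {s0, s2, s3, s4, s5, s8}): φ is false.
  s3 (successors {s1, s2, s3, s4, s5, s7, s8}): φ is true.
  s4 (successors {s4, s6, s7, s8}): φ is true.
  s5 (successors {s1, s3, s5, s7}): φ is true.
  s6 (successors {s2, s6, s7}): φ is true.
  s7 (successors {s0, s3, s4, s6, s7}): φ is false.
  s8 (successors {s0, s1, s6, s7, s8}): φ is false.
For instance, at s4:
  At s4: r is true, r and Dia not q is true, so r and (r and Dia not q) is true.
    At s4: r is true, Dia not q is true, so r and Dia not q is true.
      At s4: Dia not q requires not q at some successor in {s4, s6, s7, s8}.
        not q holds at s7, so Dia not q is true at s4.
Satisfying worlds: {s0, s3, s4, s5, s6}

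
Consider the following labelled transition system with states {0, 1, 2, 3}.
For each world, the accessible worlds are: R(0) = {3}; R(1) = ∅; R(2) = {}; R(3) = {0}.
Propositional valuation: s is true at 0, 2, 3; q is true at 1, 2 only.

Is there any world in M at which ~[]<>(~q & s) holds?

Let φ = ~[]<>(~q & s). Evaluate φ at each world:
  0 (successors {3}): φ is false.
  1 (successors ∅): φ is false.
  2 (successors ∅): φ is false.
  3 (successors {0}): φ is false.
For instance, at 3:
  At 3: []<>(~q & s) is true, so ~[]<>(~q & s) is false.
    At 3: []<>(~q & s) requires <>(~q & s) at every successor {0}.
      At 0: <>(~q & s) is true.
    So []<>(~q & s) is true at 3.

No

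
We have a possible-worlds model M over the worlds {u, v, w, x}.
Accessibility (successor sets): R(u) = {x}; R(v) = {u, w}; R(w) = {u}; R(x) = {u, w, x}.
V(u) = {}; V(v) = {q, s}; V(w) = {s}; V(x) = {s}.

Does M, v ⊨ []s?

At v: []s requires s at every successor {u, w}.
  s fails at u, so []s is false at v.

No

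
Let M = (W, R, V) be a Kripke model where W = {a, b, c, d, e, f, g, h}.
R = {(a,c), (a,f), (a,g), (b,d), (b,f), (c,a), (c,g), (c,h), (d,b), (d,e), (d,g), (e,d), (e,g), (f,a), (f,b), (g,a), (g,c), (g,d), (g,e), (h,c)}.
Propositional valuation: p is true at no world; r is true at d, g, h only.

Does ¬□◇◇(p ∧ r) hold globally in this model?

Recall that □ψ holds at a world iff ψ holds at every accessible world, and ◇ψ holds iff ψ holds at some accessible world.
Let φ = ¬□◇◇(p ∧ r). Evaluate φ at each world:
  a (successors {c, f, g}): φ is true.
  b (successors {d, f}): φ is true.
  c (successors {a, g, h}): φ is true.
  d (successors {b, e, g}): φ is true.
  e (successors {d, g}): φ is true.
  f (successors {a, b}): φ is true.
  g (successors {a, c, d, e}): φ is true.
  h (successors {c}): φ is true.
For instance, at b:
  At b: □◇◇(p ∧ r) is false, so ¬□◇◇(p ∧ r) is true.
    At b: □◇◇(p ∧ r) requires ◇◇(p ∧ r) at every successor {d, f}.
      ◇◇(p ∧ r) fails at d, so □◇◇(p ∧ r) is false at b.

Yes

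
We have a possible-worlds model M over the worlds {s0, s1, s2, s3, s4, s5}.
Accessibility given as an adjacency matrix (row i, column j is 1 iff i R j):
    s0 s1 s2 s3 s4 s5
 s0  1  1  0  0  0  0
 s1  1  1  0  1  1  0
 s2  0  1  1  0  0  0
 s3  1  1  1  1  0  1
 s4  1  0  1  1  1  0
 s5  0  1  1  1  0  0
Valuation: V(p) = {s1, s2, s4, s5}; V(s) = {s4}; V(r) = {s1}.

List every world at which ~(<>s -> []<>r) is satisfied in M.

Recall that []ψ holds at a world iff ψ holds at every accessible world, and <>ψ holds iff ψ holds at some accessible world.
Let φ = ~(<>s -> []<>r). Evaluate φ at each world:
  s0 (successors {s0, s1}): φ is false.
  s1 (successors {s0, s1, s3, s4}): φ is true.
  s2 (successors {s1, s2}): φ is false.
  s3 (successors {s0, s1, s2, s3, s5}): φ is false.
  s4 (successors {s0, s2, s3, s4}): φ is true.
  s5 (successors {s1, s2, s3}): φ is false.
For instance, at s5:
  At s5: <>s -> []<>r is true, so ~(<>s -> []<>r) is false.
    At s5: <>s is false, []<>r is true, so <>s -> []<>r is true.
      At s5: <>s requires s at some successor in {s1, s2, s3}.
        At s1: s is false.
        At s2: s is false.
        At s3: s is false.
      So <>s is false at s5.
      At s5: []<>r requires <>r at every successor {s1, s2, s3}.
        At s1: <>r is true.
        At s2: <>r is true.
        At s3: <>r is true.
      So []<>r is true at s5.
Satisfying worlds: {s1, s4}

s1, s4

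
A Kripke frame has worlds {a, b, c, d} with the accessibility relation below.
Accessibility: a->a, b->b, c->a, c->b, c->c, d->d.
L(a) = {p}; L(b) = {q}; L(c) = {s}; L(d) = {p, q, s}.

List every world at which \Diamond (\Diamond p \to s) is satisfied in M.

b, c, d

Recall that \Diamond ψ holds at a world iff ψ holds at some accessible world.
Let φ = \Diamond (\Diamond p \to s). Evaluate φ at each world:
  a (successors {a}): φ is false.
  b (successors {b}): φ is true.
  c (successors {a, b, c}): φ is true.
  d (successors {d}): φ is true.
For instance, at c:
  At c: \Diamond (\Diamond p \to s) requires \Diamond p \to s at some successor in {a, b, c}.
    \Diamond p \to s holds at b, so \Diamond (\Diamond p \to s) is true at c.
      At b: \Diamond p is false, s is false, so \Diamond p \to s is true.
Satisfying worlds: {b, c, d}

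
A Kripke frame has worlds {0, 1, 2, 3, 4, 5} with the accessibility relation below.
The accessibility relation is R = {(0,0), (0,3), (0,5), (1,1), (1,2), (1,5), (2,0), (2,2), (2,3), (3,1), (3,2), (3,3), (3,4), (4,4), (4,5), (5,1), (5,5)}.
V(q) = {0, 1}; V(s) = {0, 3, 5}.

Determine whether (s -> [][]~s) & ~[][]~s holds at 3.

Recall that []ψ holds at a world iff ψ holds at every accessible world, and <>ψ holds iff ψ holds at some accessible world.
At 3: s -> [][]~s is false, ~[][]~s is true, so (s -> [][]~s) & ~[][]~s is false.
  At 3: s is true, [][]~s is false, so s -> [][]~s is false.
    At 3: [][]~s requires []~s at every successor {1, 2, 3, 4}.
      []~s fails at 1, so [][]~s is false at 3.
  At 3: [][]~s is false, so ~[][]~s is true.
    At 3: [][]~s requires []~s at every successor {1, 2, 3, 4}.
      []~s fails at 1, so [][]~s is false at 3.

No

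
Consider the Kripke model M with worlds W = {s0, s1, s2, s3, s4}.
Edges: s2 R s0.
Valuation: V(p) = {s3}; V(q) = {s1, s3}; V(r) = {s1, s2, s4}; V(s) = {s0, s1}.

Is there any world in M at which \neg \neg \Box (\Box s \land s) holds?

Let φ = \neg \neg \Box (\Box s \land s). Evaluate φ at each world:
  s0 (successors ∅): φ is true.
  s1 (successors ∅): φ is true.
  s2 (successors {s0}): φ is true.
  s3 (successors ∅): φ is true.
  s4 (successors ∅): φ is true.
Detail at s0 (witness):
  At s0: \neg \Box (\Box s \land s) is false, so \neg \neg \Box (\Box s \land s) is true.
    At s0: \Box (\Box s \land s) is true, so \neg \Box (\Box s \land s) is false.
      At s0: no accessible worlds, so \Box (\Box s \land s) holds vacuously.

Yes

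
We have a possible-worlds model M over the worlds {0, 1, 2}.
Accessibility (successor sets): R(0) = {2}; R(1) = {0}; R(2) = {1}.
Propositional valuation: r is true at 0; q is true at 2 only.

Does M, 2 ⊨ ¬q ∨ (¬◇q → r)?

No

At 2: ¬q is false, ¬◇q → r is false, so ¬q ∨ (¬◇q → r) is false.
  At 2: ¬◇q is true, r is false, so ¬◇q → r is false.
    At 2: ◇q is false, so ¬◇q is true.
      At 2: ◇q requires q at some successor in {1}.
        At 1: q is false.
      So ◇q is false at 2.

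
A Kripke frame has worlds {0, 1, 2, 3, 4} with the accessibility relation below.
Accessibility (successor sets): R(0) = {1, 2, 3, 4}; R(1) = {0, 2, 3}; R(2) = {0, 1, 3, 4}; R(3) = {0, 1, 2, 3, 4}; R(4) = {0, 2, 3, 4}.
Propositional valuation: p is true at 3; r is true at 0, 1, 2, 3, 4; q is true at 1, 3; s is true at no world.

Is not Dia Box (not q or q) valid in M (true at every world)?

Let φ = not Dia Box (not q or q). Evaluate φ at each world:
  0 (successors {1, 2, 3, 4}): φ is false.
  1 (successors {0, 2, 3}): φ is false.
  2 (successors {0, 1, 3, 4}): φ is false.
  3 (successors {0, 1, 2, 3, 4}): φ is false.
  4 (successors {0, 2, 3, 4}): φ is false.
Detail at 0 (counterexample):
  At 0: Dia Box (not q or q) is true, so not Dia Box (not q or q) is false.
    At 0: Dia Box (not q or q) requires Box (not q or q) at some successor in {1, 2, 3, 4}.
      Box (not q or q) holds at 1, so Dia Box (not q or q) is true at 0.

No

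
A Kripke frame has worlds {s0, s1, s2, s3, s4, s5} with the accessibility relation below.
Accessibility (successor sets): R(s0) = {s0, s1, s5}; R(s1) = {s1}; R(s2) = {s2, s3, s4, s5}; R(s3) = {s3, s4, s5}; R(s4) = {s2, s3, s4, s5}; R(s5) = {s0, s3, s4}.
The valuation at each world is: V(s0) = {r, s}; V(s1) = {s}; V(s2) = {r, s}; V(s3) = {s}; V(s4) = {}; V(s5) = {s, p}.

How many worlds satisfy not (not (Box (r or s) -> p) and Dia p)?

Let φ = not (not (Box (r or s) -> p) and Dia p). Evaluate φ at each world:
  s0 (successors {s0, s1, s5}): φ is false.
  s1 (successors {s1}): φ is true.
  s2 (successors {s2, s3, s4, s5}): φ is true.
  s3 (successors {s3, s4, s5}): φ is true.
  s4 (successors {s2, s3, s4, s5}): φ is true.
  s5 (successors {s0, s3, s4}): φ is true.
For instance, at s4:
  At s4: not (Box (r or s) -> p) and Dia p is false, so not (not (Box (r or s) -> p) and Dia p) is true.
    At s4: not (Box (r or s) -> p) is false, Dia p is true, so not (Box (r or s) -> p) and Dia p is false.
      At s4: Box (r or s) -> p is true, so not (Box (r or s) -> p) is false.
      At s4: Dia p requires p at some successor in {s2, s3, s4, s5}.
        p holds at s5, so Dia p is true at s4.
Satisfying worlds: {s1, s2, s3, s4, s5}

5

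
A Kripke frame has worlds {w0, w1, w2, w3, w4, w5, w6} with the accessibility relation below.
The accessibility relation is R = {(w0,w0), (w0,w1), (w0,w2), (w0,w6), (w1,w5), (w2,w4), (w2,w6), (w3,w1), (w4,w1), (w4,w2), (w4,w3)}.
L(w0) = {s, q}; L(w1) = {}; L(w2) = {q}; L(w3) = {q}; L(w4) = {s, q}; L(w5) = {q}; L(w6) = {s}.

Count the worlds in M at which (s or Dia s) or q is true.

6

Let φ = (s or Dia s) or q. Evaluate φ at each world:
  w0 (successors {w0, w1, w2, w6}): φ is true.
  w1 (successors {w5}): φ is false.
  w2 (successors {w4, w6}): φ is true.
  w3 (successors {w1}): φ is true.
  w4 (successors {w1, w2, w3}): φ is true.
  w5 (successors ∅): φ is true.
  w6 (successors ∅): φ is true.
For instance, at w1:
  At w1: s or Dia s is false, q is false, so (s or Dia s) or q is false.
    At w1: s is false, Dia s is false, so s or Dia s is false.
      At w1: Dia s requires s at some successor in {w5}.
        At w5: s is false.
      So Dia s is false at w1.
Satisfying worlds: {w0, w2, w3, w4, w5, w6}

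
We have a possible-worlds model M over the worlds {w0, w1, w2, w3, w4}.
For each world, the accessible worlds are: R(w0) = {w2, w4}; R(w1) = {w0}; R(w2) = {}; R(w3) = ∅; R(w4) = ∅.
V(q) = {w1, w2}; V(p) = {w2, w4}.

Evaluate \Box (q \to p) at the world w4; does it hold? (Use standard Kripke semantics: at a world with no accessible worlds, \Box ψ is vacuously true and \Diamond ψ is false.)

At w4: no accessible worlds, so \Box (q \to p) holds vacuously.

Yes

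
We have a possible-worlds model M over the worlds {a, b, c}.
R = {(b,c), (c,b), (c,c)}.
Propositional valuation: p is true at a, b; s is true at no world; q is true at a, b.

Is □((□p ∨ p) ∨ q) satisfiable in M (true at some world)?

Let φ = □((□p ∨ p) ∨ q). Evaluate φ at each world:
  a (successors ∅): φ is true.
  b (successors {c}): φ is false.
  c (successors {b, c}): φ is false.
Detail at a (witness):
  At a: no accessible worlds, so □((□p ∨ p) ∨ q) holds vacuously.

Yes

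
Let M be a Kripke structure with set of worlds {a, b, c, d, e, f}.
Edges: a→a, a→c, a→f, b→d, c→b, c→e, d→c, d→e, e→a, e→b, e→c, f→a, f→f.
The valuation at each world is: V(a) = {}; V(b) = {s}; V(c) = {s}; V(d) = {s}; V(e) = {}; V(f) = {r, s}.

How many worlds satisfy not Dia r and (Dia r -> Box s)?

4

Recall that Box ψ holds at a world iff ψ holds at every accessible world, and Dia ψ holds iff ψ holds at some accessible world.
Let φ = not Dia r and (Dia r -> Box s). Evaluate φ at each world:
  a (successors {a, c, f}): φ is false.
  b (successors {d}): φ is true.
  c (successors {b, e}): φ is true.
  d (successors {c, e}): φ is true.
  e (successors {a, b, c}): φ is true.
  f (successors {a, f}): φ is false.
For instance, at d:
  At d: not Dia r is true, Dia r -> Box s is true, so not Dia r and (Dia r -> Box s) is true.
    At d: Dia r is false, so not Dia r is true.
      At d: Dia r requires r at some successor in {c, e}.
        At c: r is false.
        At e: r is false.
      So Dia r is false at d.
    At d: Dia r is false, Box s is false, so Dia r -> Box s is true.
      At d: Dia r requires r at some successor in {c, e}.
        At c: r is false.
        At e: r is false.
      So Dia r is false at d.
      At d: Box s requires s at every successor {c, e}.
        s fails at e, so Box s is false at d.
Satisfying worlds: {b, c, d, e}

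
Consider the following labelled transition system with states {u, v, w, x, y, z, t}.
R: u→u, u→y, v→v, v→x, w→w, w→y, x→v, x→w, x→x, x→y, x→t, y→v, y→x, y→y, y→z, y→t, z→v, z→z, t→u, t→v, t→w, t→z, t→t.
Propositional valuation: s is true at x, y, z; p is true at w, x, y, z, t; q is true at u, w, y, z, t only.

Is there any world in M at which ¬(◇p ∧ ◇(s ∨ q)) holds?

Recall that ◇ψ holds at a world iff ψ holds at some accessible world.
Let φ = ¬(◇p ∧ ◇(s ∨ q)). Evaluate φ at each world:
  u (successors {u, y}): φ is false.
  v (successors {v, x}): φ is false.
  w (successors {w, y}): φ is false.
  x (successors {v, w, x, y, t}): φ is false.
  y (successors {v, x, y, z, t}): φ is false.
  z (successors {v, z}): φ is false.
  t (successors {u, v, w, z, t}): φ is false.
For instance, at t:
  At t: ◇p ∧ ◇(s ∨ q) is true, so ¬(◇p ∧ ◇(s ∨ q)) is false.
    At t: ◇p is true, ◇(s ∨ q) is true, so ◇p ∧ ◇(s ∨ q) is true.
      At t: ◇p requires p at some successor in {u, v, w, z, t}.
        p holds at w, so ◇p is true at t.
      At t: ◇(s ∨ q) requires s ∨ q at some successor in {u, v, w, z, t}.
        s ∨ q holds at u, so ◇(s ∨ q) is true at t.

No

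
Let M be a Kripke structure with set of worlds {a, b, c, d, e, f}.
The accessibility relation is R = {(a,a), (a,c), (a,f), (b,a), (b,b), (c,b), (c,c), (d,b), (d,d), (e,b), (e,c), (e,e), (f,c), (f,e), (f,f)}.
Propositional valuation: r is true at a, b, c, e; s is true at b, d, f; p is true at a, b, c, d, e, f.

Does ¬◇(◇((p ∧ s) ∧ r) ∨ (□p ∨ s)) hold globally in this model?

No

Let φ = ¬◇(◇((p ∧ s) ∧ r) ∨ (□p ∨ s)). Evaluate φ at each world:
  a (successors {a, c, f}): φ is false.
  b (successors {a, b}): φ is false.
  c (successors {b, c}): φ is false.
  d (successors {b, d}): φ is false.
  e (successors {b, c, e}): φ is false.
  f (successors {c, e, f}): φ is false.
Detail at a (counterexample):
  At a: ◇(◇((p ∧ s) ∧ r) ∨ (□p ∨ s)) is true, so ¬◇(◇((p ∧ s) ∧ r) ∨ (□p ∨ s)) is false.
    At a: ◇(◇((p ∧ s) ∧ r) ∨ (□p ∨ s)) requires ◇((p ∧ s) ∧ r) ∨ (□p ∨ s) at some successor in {a, c, f}.
      ◇((p ∧ s) ∧ r) ∨ (□p ∨ s) holds at a, so ◇(◇((p ∧ s) ∧ r) ∨ (□p ∨ s)) is true at a.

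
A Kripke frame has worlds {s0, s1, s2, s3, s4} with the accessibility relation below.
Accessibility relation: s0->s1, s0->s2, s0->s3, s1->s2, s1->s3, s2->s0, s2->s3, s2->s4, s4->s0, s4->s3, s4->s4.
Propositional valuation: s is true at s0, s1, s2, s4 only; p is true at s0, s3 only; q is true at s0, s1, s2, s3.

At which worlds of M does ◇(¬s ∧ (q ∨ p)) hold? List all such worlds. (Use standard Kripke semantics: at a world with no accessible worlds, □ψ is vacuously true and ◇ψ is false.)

s0, s1, s2, s4

Let φ = ◇(¬s ∧ (q ∨ p)). Evaluate φ at each world:
  s0 (successors {s1, s2, s3}): φ is true.
  s1 (successors {s2, s3}): φ is true.
  s2 (successors {s0, s3, s4}): φ is true.
  s3 (successors ∅): φ is false.
  s4 (successors {s0, s3, s4}): φ is true.
For instance, at s1:
  At s1: ◇(¬s ∧ (q ∨ p)) requires ¬s ∧ (q ∨ p) at some successor in {s2, s3}.
    ¬s ∧ (q ∨ p) holds at s3, so ◇(¬s ∧ (q ∨ p)) is true at s1.
Satisfying worlds: {s0, s1, s2, s4}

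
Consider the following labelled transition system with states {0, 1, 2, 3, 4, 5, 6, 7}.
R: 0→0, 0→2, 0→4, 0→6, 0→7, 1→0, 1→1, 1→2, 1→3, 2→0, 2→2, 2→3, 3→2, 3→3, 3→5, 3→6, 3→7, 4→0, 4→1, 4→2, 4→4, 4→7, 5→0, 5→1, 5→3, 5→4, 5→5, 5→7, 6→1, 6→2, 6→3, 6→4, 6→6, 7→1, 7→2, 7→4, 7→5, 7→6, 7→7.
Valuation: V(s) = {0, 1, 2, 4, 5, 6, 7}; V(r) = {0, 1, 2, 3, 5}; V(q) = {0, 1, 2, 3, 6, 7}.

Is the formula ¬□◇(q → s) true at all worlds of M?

Let φ = ¬□◇(q → s). Evaluate φ at each world:
  0 (successors {0, 2, 4, 6, 7}): φ is false.
  1 (successors {0, 1, 2, 3}): φ is false.
  2 (successors {0, 2, 3}): φ is false.
  3 (successors {2, 3, 5, 6, 7}): φ is false.
  4 (successors {0, 1, 2, 4, 7}): φ is false.
  5 (successors {0, 1, 3, 4, 5, 7}): φ is false.
  6 (successors {1, 2, 3, 4, 6}): φ is false.
  7 (successors {1, 2, 4, 5, 6, 7}): φ is false.
Detail at 0 (counterexample):
  At 0: □◇(q → s) is true, so ¬□◇(q → s) is false.
    At 0: □◇(q → s) requires ◇(q → s) at every successor {0, 2, 4, 6, 7}.
      At 0: ◇(q → s) is true.
      At 2: ◇(q → s) is true.
      At 4: ◇(q → s) is true.
      At 6: ◇(q → s) is true.
      At 7: ◇(q → s) is true.
    So □◇(q → s) is true at 0.

No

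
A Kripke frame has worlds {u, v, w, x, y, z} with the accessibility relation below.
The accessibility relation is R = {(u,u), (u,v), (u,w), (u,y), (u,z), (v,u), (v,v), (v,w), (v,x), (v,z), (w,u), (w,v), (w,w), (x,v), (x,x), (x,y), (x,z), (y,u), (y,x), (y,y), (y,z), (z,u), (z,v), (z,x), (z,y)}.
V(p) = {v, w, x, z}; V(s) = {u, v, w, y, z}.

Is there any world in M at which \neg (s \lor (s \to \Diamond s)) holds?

Let φ = \neg (s \lor (s \to \Diamond s)). Evaluate φ at each world:
  u (successors {u, v, w, y, z}): φ is false.
  v (successors {u, v, w, x, z}): φ is false.
  w (successors {u, v, w}): φ is false.
  x (successors {v, x, y, z}): φ is false.
  y (successors {u, x, y, z}): φ is false.
  z (successors {u, v, x, y}): φ is false.
For instance, at u:
  At u: s \lor (s \to \Diamond s) is true, so \neg (s \lor (s \to \Diamond s)) is false.
    At u: s is true, s \to \Diamond s is true, so s \lor (s \to \Diamond s) is true.
      At u: s is true, \Diamond s is true, so s \to \Diamond s is true.

No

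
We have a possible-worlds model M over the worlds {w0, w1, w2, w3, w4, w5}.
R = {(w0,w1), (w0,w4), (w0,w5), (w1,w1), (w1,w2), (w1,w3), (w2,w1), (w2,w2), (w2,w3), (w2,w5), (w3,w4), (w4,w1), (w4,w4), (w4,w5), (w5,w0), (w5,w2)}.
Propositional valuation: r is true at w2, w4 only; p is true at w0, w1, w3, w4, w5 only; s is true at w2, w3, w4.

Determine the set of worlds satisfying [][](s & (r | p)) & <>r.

none

Let φ = [][](s & (r | p)) & <>r. Evaluate φ at each world:
  w0 (successors {w1, w4, w5}): φ is false.
  w1 (successors {w1, w2, w3}): φ is false.
  w2 (successors {w1, w2, w3, w5}): φ is false.
  w3 (successors {w4}): φ is false.
  w4 (successors {w1, w4, w5}): φ is false.
  w5 (successors {w0, w2}): φ is false.
For instance, at w4:
  At w4: [][](s & (r | p)) is false, <>r is true, so [][](s & (r | p)) & <>r is false.
    At w4: [][](s & (r | p)) requires [](s & (r | p)) at every successor {w1, w4, w5}.
      [](s & (r | p)) fails at w1, so [][](s & (r | p)) is false at w4.
    At w4: <>r requires r at some successor in {w1, w4, w5}.
      r holds at w4, so <>r is true at w4.
Satisfying worlds: none.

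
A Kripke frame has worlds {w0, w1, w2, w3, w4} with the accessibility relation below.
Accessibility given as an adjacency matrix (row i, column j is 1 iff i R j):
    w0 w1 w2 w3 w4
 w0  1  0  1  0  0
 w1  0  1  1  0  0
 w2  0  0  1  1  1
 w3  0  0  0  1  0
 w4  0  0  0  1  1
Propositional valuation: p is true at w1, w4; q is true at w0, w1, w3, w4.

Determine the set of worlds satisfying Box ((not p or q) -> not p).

w0, w3

Recall that Box ψ holds at a world iff ψ holds at every accessible world, and Dia ψ holds iff ψ holds at some accessible world.
Let φ = Box ((not p or q) -> not p). Evaluate φ at each world:
  w0 (successors {w0, w2}): φ is true.
  w1 (successors {w1, w2}): φ is false.
  w2 (successors {w2, w3, w4}): φ is false.
  w3 (successors {w3}): φ is true.
  w4 (successors {w3, w4}): φ is false.
For instance, at w4:
  At w4: Box ((not p or q) -> not p) requires (not p or q) -> not p at every successor {w3, w4}.
    (not p or q) -> not p fails at w4, so Box ((not p or q) -> not p) is false at w4.
Satisfying worlds: {w0, w3}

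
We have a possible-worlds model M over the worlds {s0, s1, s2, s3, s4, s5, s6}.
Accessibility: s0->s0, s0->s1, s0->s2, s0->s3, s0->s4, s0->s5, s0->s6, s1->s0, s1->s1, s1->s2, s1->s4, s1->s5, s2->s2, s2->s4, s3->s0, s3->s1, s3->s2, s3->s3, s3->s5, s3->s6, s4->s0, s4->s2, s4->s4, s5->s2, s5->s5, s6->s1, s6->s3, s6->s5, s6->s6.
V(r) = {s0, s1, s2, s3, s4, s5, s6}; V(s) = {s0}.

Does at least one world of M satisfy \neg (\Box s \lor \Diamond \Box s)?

Yes

Let φ = \neg (\Box s \lor \Diamond \Box s). Evaluate φ at each world:
  s0 (successors {s0, s1, s2, s3, s4, s5, s6}): φ is true.
  s1 (successors {s0, s1, s2, s4, s5}): φ is true.
  s2 (successors {s2, s4}): φ is true.
  s3 (successors {s0, s1, s2, s3, s5, s6}): φ is true.
  s4 (successors {s0, s2, s4}): φ is true.
  s5 (successors {s2, s5}): φ is true.
  s6 (successors {s1, s3, s5, s6}): φ is true.
Detail at s0 (witness):
  At s0: \Box s \lor \Diamond \Box s is false, so \neg (\Box s \lor \Diamond \Box s) is true.
    At s0: \Box s is false, \Diamond \Box s is false, so \Box s \lor \Diamond \Box s is false.
      At s0: \Box s requires s at every successor {s0, s1, s2, s3, s4, s5, s6}.
        s fails at s1, so \Box s is false at s0.
      At s0: \Diamond \Box s requires \Box s at some successor in {s0, s1, s2, s3, s4, s5, s6}.
        At s0: \Box s is false.
        At s1: \Box s is false.
        At s2: \Box s is false.
        At s3: \Box s is false.
        At s4: \Box s is false.
        At s5: \Box s is false.
        At s6: \Box s is false.
      So \Diamond \Box s is false at s0.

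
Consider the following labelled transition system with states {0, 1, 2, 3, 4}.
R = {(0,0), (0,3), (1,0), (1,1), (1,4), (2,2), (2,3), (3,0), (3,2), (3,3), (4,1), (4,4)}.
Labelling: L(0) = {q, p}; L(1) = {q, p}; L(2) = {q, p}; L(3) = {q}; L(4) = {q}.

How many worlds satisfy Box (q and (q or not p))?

Let φ = Box (q and (q or not p)). Evaluate φ at each world:
  0 (successors {0, 3}): φ is true.
  1 (successors {0, 1, 4}): φ is true.
  2 (successors {2, 3}): φ is true.
  3 (successors {0, 2, 3}): φ is true.
  4 (successors {1, 4}): φ is true.
For instance, at 3:
  At 3: Box (q and (q or not p)) requires q and (q or not p) at every successor {0, 2, 3}.
    At 0: q and (q or not p) is true.
    At 2: q and (q or not p) is true.
    At 3: q and (q or not p) is true.
  So Box (q and (q or not p)) is true at 3.
Satisfying worlds: {0, 1, 2, 3, 4}

5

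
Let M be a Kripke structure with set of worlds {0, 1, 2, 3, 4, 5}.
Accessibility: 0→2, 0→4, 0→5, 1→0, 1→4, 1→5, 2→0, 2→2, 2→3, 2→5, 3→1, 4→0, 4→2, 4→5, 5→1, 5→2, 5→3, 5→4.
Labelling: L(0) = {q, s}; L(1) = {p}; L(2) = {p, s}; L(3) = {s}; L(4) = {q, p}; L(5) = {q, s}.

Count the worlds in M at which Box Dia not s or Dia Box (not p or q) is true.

2

Let φ = Box Dia not s or Dia Box (not p or q). Evaluate φ at each world:
  0 (successors {2, 4, 5}): φ is false.
  1 (successors {0, 4, 5}): φ is false.
  2 (successors {0, 2, 3, 5}): φ is false.
  3 (successors {1}): φ is true.
  4 (successors {0, 2, 5}): φ is false.
  5 (successors {1, 2, 3, 4}): φ is true.
For instance, at 4:
  At 4: Box Dia not s is false, Dia Box (not p or q) is false, so Box Dia not s or Dia Box (not p or q) is false.
    At 4: Box Dia not s requires Dia not s at every successor {0, 2, 5}.
      Dia not s fails at 2, so Box Dia not s is false at 4.
    At 4: Dia Box (not p or q) requires Box (not p or q) at some successor in {0, 2, 5}.
      At 0: Box (not p or q) is false.
      At 2: Box (not p or q) is false.
      At 5: Box (not p or q) is false.
    So Dia Box (not p or q) is false at 4.
Satisfying worlds: {3, 5}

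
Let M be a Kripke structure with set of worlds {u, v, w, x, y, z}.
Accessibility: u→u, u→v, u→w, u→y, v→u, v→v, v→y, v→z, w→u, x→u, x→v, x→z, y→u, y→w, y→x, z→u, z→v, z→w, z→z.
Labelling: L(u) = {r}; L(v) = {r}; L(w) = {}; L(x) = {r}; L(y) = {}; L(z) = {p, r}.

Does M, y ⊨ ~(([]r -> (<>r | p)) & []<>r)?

At y: ([]r -> (<>r | p)) & []<>r is true, so ~(([]r -> (<>r | p)) & []<>r) is false.
  At y: []r -> (<>r | p) is true, []<>r is true, so ([]r -> (<>r | p)) & []<>r is true.
    At y: []r is false, <>r | p is true, so []r -> (<>r | p) is true.
      At y: []r requires r at every successor {u, w, x}.
        r fails at w, so []r is false at y.
      At y: <>r is true, p is false, so <>r | p is true.
    At y: []<>r requires <>r at every successor {u, w, x}.
      At u: <>r is true.
      At w: <>r is true.
      At x: <>r is true.
    So []<>r is true at y.

No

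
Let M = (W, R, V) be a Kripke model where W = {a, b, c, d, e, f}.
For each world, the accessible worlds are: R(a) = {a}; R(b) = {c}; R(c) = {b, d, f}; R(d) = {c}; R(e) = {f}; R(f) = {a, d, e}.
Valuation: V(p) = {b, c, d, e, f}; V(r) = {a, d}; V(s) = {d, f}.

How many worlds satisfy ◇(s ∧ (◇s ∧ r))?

0

Recall that ◇ψ holds at a world iff ψ holds at some accessible world.
Let φ = ◇(s ∧ (◇s ∧ r)). Evaluate φ at each world:
  a (successors {a}): φ is false.
  b (successors {c}): φ is false.
  c (successors {b, d, f}): φ is false.
  d (successors {c}): φ is false.
  e (successors {f}): φ is false.
  f (successors {a, d, e}): φ is false.
For instance, at f:
  At f: ◇(s ∧ (◇s ∧ r)) requires s ∧ (◇s ∧ r) at some successor in {a, d, e}.
    At a: s ∧ (◇s ∧ r) is false.
    At d: s ∧ (◇s ∧ r) is false.
    At e: s ∧ (◇s ∧ r) is false.
  So ◇(s ∧ (◇s ∧ r)) is false at f.
Satisfying worlds: none.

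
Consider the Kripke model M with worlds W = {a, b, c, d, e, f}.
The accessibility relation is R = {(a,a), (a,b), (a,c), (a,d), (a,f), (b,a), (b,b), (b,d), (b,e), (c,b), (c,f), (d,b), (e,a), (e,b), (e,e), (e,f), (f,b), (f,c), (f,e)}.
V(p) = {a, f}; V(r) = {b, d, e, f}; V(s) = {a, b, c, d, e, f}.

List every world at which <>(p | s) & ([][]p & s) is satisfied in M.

none

Let φ = <>(p | s) & ([][]p & s). Evaluate φ at each world:
  a (successors {a, b, c, d, f}): φ is false.
  b (successors {a, b, d, e}): φ is false.
  c (successors {b, f}): φ is false.
  d (successors {b}): φ is false.
  e (successors {a, b, e, f}): φ is false.
  f (successors {b, c, e}): φ is false.
For instance, at a:
  At a: <>(p | s) is true, [][]p & s is false, so <>(p | s) & ([][]p & s) is false.
    At a: <>(p | s) requires p | s at some successor in {a, b, c, d, f}.
      p | s holds at a, so <>(p | s) is true at a.
    At a: [][]p is false, s is true, so [][]p & s is false.
      At a: [][]p requires []p at every successor {a, b, c, d, f}.
        []p fails at a, so [][]p is false at a.
Satisfying worlds: none.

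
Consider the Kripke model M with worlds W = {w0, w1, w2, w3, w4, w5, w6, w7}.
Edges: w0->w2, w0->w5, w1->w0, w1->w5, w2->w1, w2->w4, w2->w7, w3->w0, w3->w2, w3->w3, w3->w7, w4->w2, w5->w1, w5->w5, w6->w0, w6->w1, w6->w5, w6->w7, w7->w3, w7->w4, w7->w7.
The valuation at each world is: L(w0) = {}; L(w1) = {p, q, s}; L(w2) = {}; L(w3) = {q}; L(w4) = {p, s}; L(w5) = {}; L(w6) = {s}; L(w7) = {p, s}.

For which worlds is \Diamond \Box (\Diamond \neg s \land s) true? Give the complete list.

w0, w3, w4

Let φ = \Diamond \Box (\Diamond \neg s \land s). Evaluate φ at each world:
  w0 (successors {w2, w5}): φ is true.
  w1 (successors {w0, w5}): φ is false.
  w2 (successors {w1, w4, w7}): φ is false.
  w3 (successors {w0, w2, w3, w7}): φ is true.
  w4 (successors {w2}): φ is true.
  w5 (successors {w1, w5}): φ is false.
  w6 (successors {w0, w1, w5, w7}): φ is false.
  w7 (successors {w3, w4, w7}): φ is false.
For instance, at w3:
  At w3: \Diamond \Box (\Diamond \neg s \land s) requires \Box (\Diamond \neg s \land s) at some successor in {w0, w2, w3, w7}.
    \Box (\Diamond \neg s \land s) holds at w2, so \Diamond \Box (\Diamond \neg s \land s) is true at w3.
      At w2: \Box (\Diamond \neg s \land s) requires \Diamond \neg s \land s at every successor {w1, w4, w7}.
        At w1: \Diamond \neg s \land s is true.
        At w4: \Diamond \neg s \land s is true.
        At w7: \Diamond \neg s \land s is true.
      So \Box (\Diamond \neg s \land s) is true at w2.
Satisfying worlds: {w0, w3, w4}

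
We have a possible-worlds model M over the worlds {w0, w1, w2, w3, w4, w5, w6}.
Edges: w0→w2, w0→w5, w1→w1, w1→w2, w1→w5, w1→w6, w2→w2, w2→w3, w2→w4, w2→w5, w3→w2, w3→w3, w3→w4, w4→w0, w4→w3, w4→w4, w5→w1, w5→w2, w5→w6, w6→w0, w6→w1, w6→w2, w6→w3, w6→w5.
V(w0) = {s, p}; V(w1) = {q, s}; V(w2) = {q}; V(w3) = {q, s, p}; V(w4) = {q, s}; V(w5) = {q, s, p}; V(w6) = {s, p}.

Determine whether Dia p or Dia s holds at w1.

Yes

Recall that Dia ψ holds at a world iff ψ holds at some accessible world.
At w1: Dia p is true, Dia s is true, so Dia p or Dia s is true.
  At w1: Dia p requires p at some successor in {w1, w2, w5, w6}.
    p holds at w5, so Dia p is true at w1.
  At w1: Dia s requires s at some successor in {w1, w2, w5, w6}.
    s holds at w1, so Dia s is true at w1.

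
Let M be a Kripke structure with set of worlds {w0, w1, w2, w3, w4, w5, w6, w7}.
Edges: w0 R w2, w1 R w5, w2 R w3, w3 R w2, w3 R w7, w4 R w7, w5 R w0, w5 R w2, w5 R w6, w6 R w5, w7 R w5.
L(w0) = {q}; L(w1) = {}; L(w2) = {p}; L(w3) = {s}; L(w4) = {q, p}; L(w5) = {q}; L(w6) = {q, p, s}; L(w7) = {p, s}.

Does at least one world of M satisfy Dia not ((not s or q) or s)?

No

Let φ = Dia not ((not s or q) or s). Evaluate φ at each world:
  w0 (successors {w2}): φ is false.
  w1 (successors {w5}): φ is false.
  w2 (successors {w3}): φ is false.
  w3 (successors {w2, w7}): φ is false.
  w4 (successors {w7}): φ is false.
  w5 (successors {w0, w2, w6}): φ is false.
  w6 (successors {w5}): φ is false.
  w7 (successors {w5}): φ is false.
For instance, at w1:
  At w1: Dia not ((not s or q) or s) requires not ((not s or q) or s) at some successor in {w5}.
    At w5: not ((not s or q) or s) is false.
  So Dia not ((not s or q) or s) is false at w1.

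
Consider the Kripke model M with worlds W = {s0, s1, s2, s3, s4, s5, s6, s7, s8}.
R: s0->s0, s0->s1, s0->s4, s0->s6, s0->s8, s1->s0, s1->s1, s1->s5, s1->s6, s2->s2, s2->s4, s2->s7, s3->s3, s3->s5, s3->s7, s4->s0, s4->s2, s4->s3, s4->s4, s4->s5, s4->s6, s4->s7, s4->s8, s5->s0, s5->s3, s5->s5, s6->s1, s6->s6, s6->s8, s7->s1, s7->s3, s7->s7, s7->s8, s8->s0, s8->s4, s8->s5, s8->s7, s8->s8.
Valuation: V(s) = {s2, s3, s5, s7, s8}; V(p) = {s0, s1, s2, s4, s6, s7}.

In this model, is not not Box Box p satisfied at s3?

No

At s3: not Box Box p is true, so not not Box Box p is false.
  At s3: Box Box p is false, so not Box Box p is true.
    At s3: Box Box p requires Box p at every successor {s3, s5, s7}.
      Box p fails at s3, so Box Box p is false at s3.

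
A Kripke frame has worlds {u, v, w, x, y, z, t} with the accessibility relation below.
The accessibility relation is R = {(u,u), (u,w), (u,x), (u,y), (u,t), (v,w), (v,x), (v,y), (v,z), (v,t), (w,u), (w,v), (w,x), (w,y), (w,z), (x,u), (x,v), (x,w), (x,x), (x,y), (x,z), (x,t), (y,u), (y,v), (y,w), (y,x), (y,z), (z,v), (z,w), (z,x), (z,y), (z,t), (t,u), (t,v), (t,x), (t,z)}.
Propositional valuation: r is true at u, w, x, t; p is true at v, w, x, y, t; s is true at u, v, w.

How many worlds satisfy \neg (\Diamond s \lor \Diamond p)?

Let φ = \neg (\Diamond s \lor \Diamond p). Evaluate φ at each world:
  u (successors {u, w, x, y, t}): φ is false.
  v (successors {w, x, y, z, t}): φ is false.
  w (successors {u, v, x, y, z}): φ is false.
  x (successors {u, v, w, x, y, z, t}): φ is false.
  y (successors {u, v, w, x, z}): φ is false.
  z (successors {v, w, x, y, t}): φ is false.
  t (successors {u, v, x, z}): φ is false.
For instance, at u:
  At u: \Diamond s \lor \Diamond p is true, so \neg (\Diamond s \lor \Diamond p) is false.
    At u: \Diamond s is true, \Diamond p is true, so \Diamond s \lor \Diamond p is true.
      At u: \Diamond s requires s at some successor in {u, w, x, y, t}.
        s holds at u, so \Diamond s is true at u.
      At u: \Diamond p requires p at some successor in {u, w, x, y, t}.
        p holds at w, so \Diamond p is true at u.
Satisfying worlds: none.

0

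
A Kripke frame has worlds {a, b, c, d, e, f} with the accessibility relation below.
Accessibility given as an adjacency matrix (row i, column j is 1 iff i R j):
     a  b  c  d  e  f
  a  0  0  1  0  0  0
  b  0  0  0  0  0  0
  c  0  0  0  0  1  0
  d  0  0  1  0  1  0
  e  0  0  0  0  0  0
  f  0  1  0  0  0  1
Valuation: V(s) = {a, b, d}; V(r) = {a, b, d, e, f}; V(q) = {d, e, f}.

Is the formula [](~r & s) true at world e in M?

At e: no accessible worlds, so [](~r & s) holds vacuously.

Yes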